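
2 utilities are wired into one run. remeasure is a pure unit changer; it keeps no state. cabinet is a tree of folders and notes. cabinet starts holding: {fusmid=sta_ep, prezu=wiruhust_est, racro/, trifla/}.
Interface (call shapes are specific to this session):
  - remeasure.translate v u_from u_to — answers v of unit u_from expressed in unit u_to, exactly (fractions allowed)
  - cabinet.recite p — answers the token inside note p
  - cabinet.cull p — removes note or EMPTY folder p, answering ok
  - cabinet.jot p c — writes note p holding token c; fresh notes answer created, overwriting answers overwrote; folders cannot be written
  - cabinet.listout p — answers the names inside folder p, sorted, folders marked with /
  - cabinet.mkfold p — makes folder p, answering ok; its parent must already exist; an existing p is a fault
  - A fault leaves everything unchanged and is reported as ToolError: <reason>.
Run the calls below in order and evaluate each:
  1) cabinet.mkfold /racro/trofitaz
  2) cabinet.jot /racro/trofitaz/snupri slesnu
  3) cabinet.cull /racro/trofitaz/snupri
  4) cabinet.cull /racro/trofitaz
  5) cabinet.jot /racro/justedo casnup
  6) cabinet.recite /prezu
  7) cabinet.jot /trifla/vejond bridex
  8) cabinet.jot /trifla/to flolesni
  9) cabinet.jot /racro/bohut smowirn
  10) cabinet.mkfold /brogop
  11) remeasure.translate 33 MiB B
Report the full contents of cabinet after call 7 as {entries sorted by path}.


Answer: {fusmid=sta_ep, prezu=wiruhust_est, racro/, racro/justedo=casnup, trifla/, trifla/vejond=bridex}

Derivation:
Next I call cabinet.mkfold on p=/racro/trofitaz, and observe ok.
I use cabinet.jot on p=/racro/trofitaz/snupri, c=slesnu, and get created.
Calling cabinet.cull on p=/racro/trofitaz/snupri: ok.
Now I run cabinet.cull on p=/racro/trofitaz, and get ok.
Using cabinet.jot on p=/racro/justedo, c=casnup, and observe created.
I use cabinet.recite on p=/prezu, and see wiruhust_est.
Calling cabinet.jot on p=/trifla/vejond, c=bridex, yielding created.
I call cabinet.jot on p=/trifla/to, c=flolesni: created.
I invoke cabinet.jot on p=/racro/bohut, c=smowirn, → created.
Now I run cabinet.mkfold on p=/brogop, and observe ok.
I call remeasure.translate on v=33, u_from=MiB, u_to=B, yielding 34603008.


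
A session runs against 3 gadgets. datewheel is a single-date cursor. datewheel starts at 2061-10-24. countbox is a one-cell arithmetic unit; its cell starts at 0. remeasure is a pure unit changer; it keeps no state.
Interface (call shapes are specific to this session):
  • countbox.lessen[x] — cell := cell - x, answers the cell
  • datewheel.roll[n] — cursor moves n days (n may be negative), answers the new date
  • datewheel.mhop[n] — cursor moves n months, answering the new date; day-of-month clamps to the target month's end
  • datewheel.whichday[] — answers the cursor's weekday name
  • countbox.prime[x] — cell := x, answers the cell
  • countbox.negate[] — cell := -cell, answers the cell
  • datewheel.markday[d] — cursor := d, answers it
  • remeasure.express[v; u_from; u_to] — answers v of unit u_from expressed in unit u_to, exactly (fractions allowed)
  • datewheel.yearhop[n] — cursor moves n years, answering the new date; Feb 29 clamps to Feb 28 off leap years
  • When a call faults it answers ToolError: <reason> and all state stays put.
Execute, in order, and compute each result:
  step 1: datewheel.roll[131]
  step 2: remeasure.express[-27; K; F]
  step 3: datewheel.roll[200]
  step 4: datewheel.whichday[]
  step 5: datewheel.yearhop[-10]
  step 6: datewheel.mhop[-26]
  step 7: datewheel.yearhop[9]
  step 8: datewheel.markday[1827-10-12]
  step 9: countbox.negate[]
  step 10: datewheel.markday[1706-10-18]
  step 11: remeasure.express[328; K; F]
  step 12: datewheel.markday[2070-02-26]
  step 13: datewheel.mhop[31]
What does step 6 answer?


I invoke roll(n: 131), → 2062-03-04.
Calling express(v: -27, u_from: K, u_to: F), which returns -50827/100.
Using roll(n: 200), and get 2062-09-20.
Next I call whichday, → Wednesday.
Invoking yearhop(n: -10), giving 2052-09-20.
I invoke mhop(n: -26), and see 2050-07-20.
I use yearhop(n: 9): 2059-07-20.
Calling markday(d: 1827-10-12), which returns 1827-10-12.
I invoke negate(), and see 0.
I invoke markday(d: 1706-10-18), and observe 1706-10-18.
Now I run express(v: 328, u_from: K, u_to: F), which returns 13073/100.
I try markday(d: 2070-02-26), → 2070-02-26.
Next I call mhop(n: 31), giving 2072-09-26.

Answer: 2050-07-20


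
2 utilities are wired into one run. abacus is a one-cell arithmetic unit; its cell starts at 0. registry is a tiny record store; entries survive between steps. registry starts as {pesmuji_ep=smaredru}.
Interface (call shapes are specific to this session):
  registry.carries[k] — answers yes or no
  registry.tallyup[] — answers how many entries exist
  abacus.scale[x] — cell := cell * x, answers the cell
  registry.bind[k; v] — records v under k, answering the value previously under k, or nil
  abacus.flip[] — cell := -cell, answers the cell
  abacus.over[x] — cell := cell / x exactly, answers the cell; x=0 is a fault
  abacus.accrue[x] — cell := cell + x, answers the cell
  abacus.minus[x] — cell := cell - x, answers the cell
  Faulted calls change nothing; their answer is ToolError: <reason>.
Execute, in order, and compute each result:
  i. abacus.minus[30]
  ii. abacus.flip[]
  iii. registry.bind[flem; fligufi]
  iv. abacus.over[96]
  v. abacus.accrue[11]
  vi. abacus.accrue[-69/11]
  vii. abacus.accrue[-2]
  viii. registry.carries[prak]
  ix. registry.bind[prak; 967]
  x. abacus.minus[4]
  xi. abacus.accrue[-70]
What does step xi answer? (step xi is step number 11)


Answer: -12489/176

Derivation:
$ abacus.minus 30
:: -30
$ abacus.flip
:: 30
$ registry.bind flem fligufi
:: nil
$ abacus.over 96
:: 5/16
$ abacus.accrue 11
:: 181/16
$ abacus.accrue -69/11
:: 887/176
$ abacus.accrue -2
:: 535/176
$ registry.carries prak
:: no
$ registry.bind prak 967
:: nil
$ abacus.minus 4
:: -169/176
$ abacus.accrue -70
:: -12489/176


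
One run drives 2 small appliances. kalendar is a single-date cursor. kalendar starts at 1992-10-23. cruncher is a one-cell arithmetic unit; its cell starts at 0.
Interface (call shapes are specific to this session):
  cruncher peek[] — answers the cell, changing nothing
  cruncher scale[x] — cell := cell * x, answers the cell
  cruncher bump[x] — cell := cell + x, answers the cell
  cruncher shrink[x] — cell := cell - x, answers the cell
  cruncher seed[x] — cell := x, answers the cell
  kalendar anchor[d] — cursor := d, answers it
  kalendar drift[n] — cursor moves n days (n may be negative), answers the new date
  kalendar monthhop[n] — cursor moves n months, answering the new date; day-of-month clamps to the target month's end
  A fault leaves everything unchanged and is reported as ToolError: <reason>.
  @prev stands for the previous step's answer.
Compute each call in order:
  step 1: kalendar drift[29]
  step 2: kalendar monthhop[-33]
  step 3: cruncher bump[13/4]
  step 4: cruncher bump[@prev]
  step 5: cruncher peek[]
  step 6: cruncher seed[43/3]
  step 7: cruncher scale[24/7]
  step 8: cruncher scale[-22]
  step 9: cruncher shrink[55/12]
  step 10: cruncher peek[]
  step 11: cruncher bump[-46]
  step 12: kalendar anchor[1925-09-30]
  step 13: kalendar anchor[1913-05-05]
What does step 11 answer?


==> kalendar drift(n=29)
<== 1992-11-21
==> kalendar monthhop(n=-33)
<== 1990-02-21
==> cruncher bump(x=13/4)
<== 13/4
==> cruncher bump(x=@prev)
<== 13/2
==> cruncher peek()
<== 13/2
==> cruncher seed(x=43/3)
<== 43/3
==> cruncher scale(x=24/7)
<== 344/7
==> cruncher scale(x=-22)
<== -7568/7
==> cruncher shrink(x=55/12)
<== -91201/84
==> cruncher peek()
<== -91201/84
==> cruncher bump(x=-46)
<== -95065/84
==> kalendar anchor(d=1925-09-30)
<== 1925-09-30
==> kalendar anchor(d=1913-05-05)
<== 1913-05-05

Answer: -95065/84


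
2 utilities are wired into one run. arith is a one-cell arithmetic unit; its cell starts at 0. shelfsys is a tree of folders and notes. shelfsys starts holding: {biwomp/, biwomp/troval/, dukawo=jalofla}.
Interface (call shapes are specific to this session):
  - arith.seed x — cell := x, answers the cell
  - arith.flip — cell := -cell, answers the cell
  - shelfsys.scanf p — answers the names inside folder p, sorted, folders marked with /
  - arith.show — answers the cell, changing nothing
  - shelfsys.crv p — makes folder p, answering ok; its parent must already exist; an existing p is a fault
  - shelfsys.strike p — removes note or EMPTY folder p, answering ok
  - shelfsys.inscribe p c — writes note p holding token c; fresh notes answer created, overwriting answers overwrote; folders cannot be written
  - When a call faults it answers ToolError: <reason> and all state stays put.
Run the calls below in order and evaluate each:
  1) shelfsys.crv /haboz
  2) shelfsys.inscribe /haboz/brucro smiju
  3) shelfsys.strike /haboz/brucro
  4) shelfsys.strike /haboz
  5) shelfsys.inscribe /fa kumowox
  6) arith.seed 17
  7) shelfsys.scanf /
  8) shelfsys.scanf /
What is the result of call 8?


Answer: [biwomp/, dukawo, fa]

Derivation:
·→ shelfsys.crv(p: /haboz)
·← ok
·→ shelfsys.inscribe(p: /haboz/brucro, c: smiju)
·← created
·→ shelfsys.strike(p: /haboz/brucro)
·← ok
·→ shelfsys.strike(p: /haboz)
·← ok
·→ shelfsys.inscribe(p: /fa, c: kumowox)
·← created
·→ arith.seed(x: 17)
·← 17
·→ shelfsys.scanf(p: /)
·← [biwomp/, dukawo, fa]
·→ shelfsys.scanf(p: /)
·← [biwomp/, dukawo, fa]


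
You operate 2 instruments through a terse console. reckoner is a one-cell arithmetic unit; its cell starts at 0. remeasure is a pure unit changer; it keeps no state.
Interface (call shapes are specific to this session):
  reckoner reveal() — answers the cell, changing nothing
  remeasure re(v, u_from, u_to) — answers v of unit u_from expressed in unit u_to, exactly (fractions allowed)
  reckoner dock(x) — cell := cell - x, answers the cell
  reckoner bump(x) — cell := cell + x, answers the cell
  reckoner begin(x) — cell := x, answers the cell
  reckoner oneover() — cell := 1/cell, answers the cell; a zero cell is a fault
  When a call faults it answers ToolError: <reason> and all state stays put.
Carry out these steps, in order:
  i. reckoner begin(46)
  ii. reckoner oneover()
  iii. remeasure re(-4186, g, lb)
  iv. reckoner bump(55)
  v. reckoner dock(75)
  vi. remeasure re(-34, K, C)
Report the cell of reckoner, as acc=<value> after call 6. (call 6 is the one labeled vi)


% reckoner begin x→46
[out] 46
% reckoner oneover
[out] 1/46
% remeasure re v→-4186 u_from→g u_to→lb
[out] -59800000/6479891
% reckoner bump x→55
[out] 2531/46
% reckoner dock x→75
[out] -919/46
% remeasure re v→-34 u_from→K u_to→C
[out] -6143/20

Answer: acc=-919/46


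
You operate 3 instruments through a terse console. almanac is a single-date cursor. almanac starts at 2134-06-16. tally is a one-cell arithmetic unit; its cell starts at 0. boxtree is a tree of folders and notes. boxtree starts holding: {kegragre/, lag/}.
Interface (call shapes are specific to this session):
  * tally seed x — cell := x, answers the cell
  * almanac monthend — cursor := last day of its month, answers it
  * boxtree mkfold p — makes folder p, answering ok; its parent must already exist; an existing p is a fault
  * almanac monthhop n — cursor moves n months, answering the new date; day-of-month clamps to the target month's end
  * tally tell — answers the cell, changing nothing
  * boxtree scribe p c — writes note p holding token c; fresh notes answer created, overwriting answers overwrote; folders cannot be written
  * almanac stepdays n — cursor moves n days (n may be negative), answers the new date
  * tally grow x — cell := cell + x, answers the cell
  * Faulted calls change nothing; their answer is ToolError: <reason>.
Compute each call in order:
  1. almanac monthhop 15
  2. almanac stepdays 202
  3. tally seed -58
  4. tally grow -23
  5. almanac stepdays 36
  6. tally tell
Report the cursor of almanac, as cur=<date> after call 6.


% 1. almanac monthhop(n: 15) ~> 2135-09-16
% 2. almanac stepdays(n: 202) ~> 2136-04-05
% 3. tally seed(x: -58) ~> -58
% 4. tally grow(x: -23) ~> -81
% 5. almanac stepdays(n: 36) ~> 2136-05-11
% 6. tally tell() ~> -81

Answer: cur=2136-05-11


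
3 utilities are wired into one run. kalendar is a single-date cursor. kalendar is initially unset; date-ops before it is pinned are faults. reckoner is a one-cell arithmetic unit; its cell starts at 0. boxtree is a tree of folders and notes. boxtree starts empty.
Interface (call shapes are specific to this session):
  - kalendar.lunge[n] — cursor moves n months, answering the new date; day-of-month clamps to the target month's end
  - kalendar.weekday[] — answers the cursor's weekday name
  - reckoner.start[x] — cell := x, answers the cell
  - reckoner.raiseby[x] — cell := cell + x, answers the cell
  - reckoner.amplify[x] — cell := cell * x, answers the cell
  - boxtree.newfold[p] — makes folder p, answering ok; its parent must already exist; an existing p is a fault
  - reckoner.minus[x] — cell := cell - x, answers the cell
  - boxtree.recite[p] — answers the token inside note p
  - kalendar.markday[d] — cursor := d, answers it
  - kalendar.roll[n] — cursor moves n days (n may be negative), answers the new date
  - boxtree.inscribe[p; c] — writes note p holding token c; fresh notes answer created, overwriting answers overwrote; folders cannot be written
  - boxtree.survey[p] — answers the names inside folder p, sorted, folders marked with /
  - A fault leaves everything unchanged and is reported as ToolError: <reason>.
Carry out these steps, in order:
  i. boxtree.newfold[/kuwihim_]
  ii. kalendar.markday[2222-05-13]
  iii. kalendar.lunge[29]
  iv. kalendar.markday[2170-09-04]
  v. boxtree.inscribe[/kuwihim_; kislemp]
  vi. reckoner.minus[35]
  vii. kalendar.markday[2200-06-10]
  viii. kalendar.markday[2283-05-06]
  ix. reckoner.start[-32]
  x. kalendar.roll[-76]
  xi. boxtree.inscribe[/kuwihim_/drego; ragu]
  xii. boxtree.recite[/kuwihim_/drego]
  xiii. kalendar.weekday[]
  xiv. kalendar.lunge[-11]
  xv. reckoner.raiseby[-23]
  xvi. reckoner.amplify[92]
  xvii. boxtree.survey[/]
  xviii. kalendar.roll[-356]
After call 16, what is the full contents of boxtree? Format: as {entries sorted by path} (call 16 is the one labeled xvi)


Answer: {kuwihim_/, kuwihim_/drego=ragu}

Derivation:
I invoke boxtree.newfold passing /kuwihim_, and get ok.
Then kalendar.markday passing 2222-05-13, yielding 2222-05-13.
I run kalendar.lunge passing 29, and observe 2224-10-13.
Using kalendar.markday passing 2170-09-04, → 2170-09-04.
I use boxtree.inscribe passing /kuwihim_, kislemp, yielding ToolError: is a directory.
I use reckoner.minus passing 35, — result: -35.
I call kalendar.markday passing 2200-06-10, yielding 2200-06-10.
I invoke kalendar.markday passing 2283-05-06, — result: 2283-05-06.
Next I call reckoner.start passing -32, which returns -32.
Next I call kalendar.roll passing -76, and observe 2283-02-19.
I try boxtree.inscribe passing /kuwihim_/drego, ragu, → created.
I run boxtree.recite passing /kuwihim_/drego, — result: ragu.
I use kalendar.weekday(), and observe Monday.
Next I call kalendar.lunge passing -11, → 2282-03-19.
Calling reckoner.raiseby passing -23, and observe -55.
I try reckoner.amplify passing 92, → -5060.
Using boxtree.survey passing /, giving [kuwihim_/].
Calling kalendar.roll passing -356, — result: 2281-03-28.


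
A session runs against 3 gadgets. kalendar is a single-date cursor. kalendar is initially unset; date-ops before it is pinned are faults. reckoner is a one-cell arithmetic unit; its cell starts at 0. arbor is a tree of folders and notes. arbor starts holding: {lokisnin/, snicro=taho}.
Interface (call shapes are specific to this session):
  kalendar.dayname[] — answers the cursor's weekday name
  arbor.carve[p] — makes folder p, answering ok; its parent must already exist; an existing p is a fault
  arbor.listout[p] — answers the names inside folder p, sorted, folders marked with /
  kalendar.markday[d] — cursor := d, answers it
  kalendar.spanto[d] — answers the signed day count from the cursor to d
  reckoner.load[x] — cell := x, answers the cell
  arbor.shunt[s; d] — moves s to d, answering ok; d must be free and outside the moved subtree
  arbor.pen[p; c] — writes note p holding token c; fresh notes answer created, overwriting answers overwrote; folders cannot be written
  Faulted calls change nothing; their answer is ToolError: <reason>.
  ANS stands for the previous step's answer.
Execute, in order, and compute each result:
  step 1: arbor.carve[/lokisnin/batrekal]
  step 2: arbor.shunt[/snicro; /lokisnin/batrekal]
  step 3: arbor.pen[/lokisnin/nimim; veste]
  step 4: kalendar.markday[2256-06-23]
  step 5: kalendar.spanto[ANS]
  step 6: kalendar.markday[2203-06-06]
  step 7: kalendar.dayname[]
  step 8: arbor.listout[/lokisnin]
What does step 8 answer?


Answer: [batrekal/, nimim]

Derivation:
>>> arbor.carve p→/lokisnin/batrekal
= ok
>>> arbor.shunt s→/snicro d→/lokisnin/batrekal
= ToolError: exists
>>> arbor.pen p→/lokisnin/nimim c→veste
= created
>>> kalendar.markday d→2256-06-23
= 2256-06-23
>>> kalendar.spanto d→ANS
= 0
>>> kalendar.markday d→2203-06-06
= 2203-06-06
>>> kalendar.dayname
= Monday
>>> arbor.listout p→/lokisnin
= [batrekal/, nimim]


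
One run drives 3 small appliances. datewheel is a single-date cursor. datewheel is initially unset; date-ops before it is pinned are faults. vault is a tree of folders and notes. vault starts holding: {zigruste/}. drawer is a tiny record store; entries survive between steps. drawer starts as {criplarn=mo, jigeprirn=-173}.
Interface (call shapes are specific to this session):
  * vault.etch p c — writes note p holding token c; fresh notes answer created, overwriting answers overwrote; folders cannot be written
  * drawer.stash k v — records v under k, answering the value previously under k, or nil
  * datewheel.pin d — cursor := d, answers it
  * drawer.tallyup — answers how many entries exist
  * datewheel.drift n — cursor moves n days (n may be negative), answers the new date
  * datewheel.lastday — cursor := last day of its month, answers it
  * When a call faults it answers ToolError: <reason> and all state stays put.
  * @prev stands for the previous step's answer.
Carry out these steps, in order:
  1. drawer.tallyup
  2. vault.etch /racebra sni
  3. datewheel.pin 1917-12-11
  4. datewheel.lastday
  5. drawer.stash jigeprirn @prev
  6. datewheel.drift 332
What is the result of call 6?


[in] drawer.tallyup
[out] 2
[in] vault.etch /racebra sni
[out] created
[in] datewheel.pin 1917-12-11
[out] 1917-12-11
[in] datewheel.lastday
[out] 1917-12-31
[in] drawer.stash jigeprirn @prev
[out] -173
[in] datewheel.drift 332
[out] 1918-11-28

Answer: 1918-11-28


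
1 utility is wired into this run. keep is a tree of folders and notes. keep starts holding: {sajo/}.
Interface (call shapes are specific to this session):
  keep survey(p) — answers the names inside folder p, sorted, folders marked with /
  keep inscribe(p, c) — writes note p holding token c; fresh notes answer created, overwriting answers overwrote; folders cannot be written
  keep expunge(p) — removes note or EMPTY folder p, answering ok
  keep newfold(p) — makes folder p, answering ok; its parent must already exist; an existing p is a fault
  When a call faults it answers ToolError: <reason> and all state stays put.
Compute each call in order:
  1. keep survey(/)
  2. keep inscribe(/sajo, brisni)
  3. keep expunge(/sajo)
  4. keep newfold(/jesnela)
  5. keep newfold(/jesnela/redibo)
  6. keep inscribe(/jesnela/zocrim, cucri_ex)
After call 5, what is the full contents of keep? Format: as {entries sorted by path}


Answer: {jesnela/, jesnela/redibo/}

Derivation:
Then keep survey passing p='/', — result: [sajo/].
Using keep inscribe passing p='/sajo', c='brisni', giving ToolError: is a directory.
I use keep expunge passing p='/sajo', giving ok.
Invoking keep newfold passing p='/jesnela', which returns ok.
I run keep newfold passing p='/jesnela/redibo', yielding ok.
I try keep inscribe passing p='/jesnela/zocrim', c='cucri_ex', and observe created.


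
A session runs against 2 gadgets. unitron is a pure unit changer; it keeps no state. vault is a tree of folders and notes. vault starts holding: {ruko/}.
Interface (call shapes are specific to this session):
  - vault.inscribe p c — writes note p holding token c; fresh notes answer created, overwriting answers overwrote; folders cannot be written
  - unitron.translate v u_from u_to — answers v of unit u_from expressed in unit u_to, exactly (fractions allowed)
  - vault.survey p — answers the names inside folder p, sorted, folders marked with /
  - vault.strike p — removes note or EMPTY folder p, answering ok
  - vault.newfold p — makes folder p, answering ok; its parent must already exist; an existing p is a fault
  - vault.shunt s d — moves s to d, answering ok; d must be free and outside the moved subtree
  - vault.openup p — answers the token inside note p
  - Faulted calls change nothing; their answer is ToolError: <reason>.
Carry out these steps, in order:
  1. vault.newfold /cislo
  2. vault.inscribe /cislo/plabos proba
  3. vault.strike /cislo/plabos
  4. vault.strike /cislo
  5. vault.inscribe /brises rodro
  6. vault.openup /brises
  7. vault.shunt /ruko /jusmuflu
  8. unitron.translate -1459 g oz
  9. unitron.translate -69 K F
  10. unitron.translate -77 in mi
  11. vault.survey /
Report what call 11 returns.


Next I call vault.newfold passing p='/cislo', and see ok.
I invoke vault.inscribe passing p='/cislo/plabos', c='proba': created.
I run vault.strike passing p='/cislo/plabos', and see ok.
Using vault.strike passing p='/cislo', and get ok.
Invoking vault.inscribe passing p='/brises', c='rodro', giving created.
I use vault.openup passing p='/brises', — result: rodro.
Calling vault.shunt passing s='/ruko', d='/jusmuflu', → ok.
Invoking unitron.translate passing v='-1459', u_from='g', u_to='oz': -2334400000/45359237.
I call unitron.translate passing v='-69', u_from='K', u_to='F', giving -58387/100.
Now I run unitron.translate passing v='-77', u_from='in', u_to='mi', yielding -7/5760.
I call vault.survey passing p='/', → [brises, jusmuflu/].

Answer: [brises, jusmuflu/]


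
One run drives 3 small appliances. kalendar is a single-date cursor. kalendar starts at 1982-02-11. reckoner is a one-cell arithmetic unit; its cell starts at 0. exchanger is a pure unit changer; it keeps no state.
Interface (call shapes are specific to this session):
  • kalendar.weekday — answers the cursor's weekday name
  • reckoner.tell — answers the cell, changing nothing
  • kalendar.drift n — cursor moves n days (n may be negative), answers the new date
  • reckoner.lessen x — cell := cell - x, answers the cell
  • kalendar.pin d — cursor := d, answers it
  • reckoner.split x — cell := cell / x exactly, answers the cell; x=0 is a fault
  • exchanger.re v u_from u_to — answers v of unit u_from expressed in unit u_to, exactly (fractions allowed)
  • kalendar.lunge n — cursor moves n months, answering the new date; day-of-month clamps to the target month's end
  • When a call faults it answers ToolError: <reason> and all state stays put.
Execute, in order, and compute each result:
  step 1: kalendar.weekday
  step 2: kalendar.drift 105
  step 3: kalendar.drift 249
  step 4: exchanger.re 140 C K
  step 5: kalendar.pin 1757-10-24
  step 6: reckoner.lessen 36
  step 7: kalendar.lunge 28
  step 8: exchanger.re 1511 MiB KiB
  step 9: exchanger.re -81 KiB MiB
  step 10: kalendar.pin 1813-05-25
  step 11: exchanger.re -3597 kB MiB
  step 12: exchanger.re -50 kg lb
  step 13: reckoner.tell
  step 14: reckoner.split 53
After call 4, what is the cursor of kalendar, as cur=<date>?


>>> kalendar.weekday
[out] Thursday
>>> kalendar.drift n→105
[out] 1982-05-27
>>> kalendar.drift n→249
[out] 1983-01-31
>>> exchanger.re v→140 u_from→C u_to→K
[out] 8263/20
>>> kalendar.pin d→1757-10-24
[out] 1757-10-24
>>> reckoner.lessen x→36
[out] -36
>>> kalendar.lunge n→28
[out] 1760-02-24
>>> exchanger.re v→1511 u_from→MiB u_to→KiB
[out] 1547264
>>> exchanger.re v→-81 u_from→KiB u_to→MiB
[out] -81/1024
>>> kalendar.pin d→1813-05-25
[out] 1813-05-25
>>> exchanger.re v→-3597 u_from→kB u_to→MiB
[out] -449625/131072
>>> exchanger.re v→-50 u_from→kg u_to→lb
[out] -5000000000/45359237
>>> reckoner.tell
[out] -36
>>> reckoner.split x→53
[out] -36/53

Answer: cur=1983-01-31


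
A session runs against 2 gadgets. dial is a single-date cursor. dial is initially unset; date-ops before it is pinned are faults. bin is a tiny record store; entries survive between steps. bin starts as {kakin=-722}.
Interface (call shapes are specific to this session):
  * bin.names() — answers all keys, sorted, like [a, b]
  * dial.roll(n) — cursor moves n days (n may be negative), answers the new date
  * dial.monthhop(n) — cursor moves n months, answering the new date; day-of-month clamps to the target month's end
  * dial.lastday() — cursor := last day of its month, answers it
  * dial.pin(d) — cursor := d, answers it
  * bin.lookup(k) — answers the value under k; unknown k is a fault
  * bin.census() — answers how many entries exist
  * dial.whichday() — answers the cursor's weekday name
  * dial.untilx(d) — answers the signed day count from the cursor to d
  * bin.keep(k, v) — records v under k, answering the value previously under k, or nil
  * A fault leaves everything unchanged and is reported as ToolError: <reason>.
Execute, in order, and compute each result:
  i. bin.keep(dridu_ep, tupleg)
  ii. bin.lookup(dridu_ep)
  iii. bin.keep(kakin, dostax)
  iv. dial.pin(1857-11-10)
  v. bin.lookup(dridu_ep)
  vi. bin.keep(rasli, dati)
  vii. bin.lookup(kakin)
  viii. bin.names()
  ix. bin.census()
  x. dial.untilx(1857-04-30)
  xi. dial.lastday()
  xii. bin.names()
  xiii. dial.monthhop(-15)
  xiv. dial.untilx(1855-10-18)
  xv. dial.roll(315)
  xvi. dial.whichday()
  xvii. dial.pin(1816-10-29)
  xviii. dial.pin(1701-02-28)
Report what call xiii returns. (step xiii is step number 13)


Answer: 1856-08-30

Derivation:
Then keep with dridu_ep, tupleg, and see nil.
Then lookup with dridu_ep, yielding tupleg.
Using keep with kakin, dostax, which returns -722.
I try pin with 1857-11-10, and get 1857-11-10.
I try lookup with dridu_ep, giving tupleg.
I run keep with rasli, dati, — result: nil.
I call lookup with kakin, and observe dostax.
Then names, → [dridu_ep, kakin, rasli].
I run census(): 3.
Calling untilx with 1857-04-30, → -194.
Then lastday(), and see 1857-11-30.
Invoking names(), giving [dridu_ep, kakin, rasli].
I invoke monthhop with -15, and observe 1856-08-30.
Calling untilx with 1855-10-18, — result: -317.
I use roll with 315, → 1857-07-11.
Next I call whichday(), giving Saturday.
I use pin with 1816-10-29, — result: 1816-10-29.
Invoking pin with 1701-02-28, which returns 1701-02-28.


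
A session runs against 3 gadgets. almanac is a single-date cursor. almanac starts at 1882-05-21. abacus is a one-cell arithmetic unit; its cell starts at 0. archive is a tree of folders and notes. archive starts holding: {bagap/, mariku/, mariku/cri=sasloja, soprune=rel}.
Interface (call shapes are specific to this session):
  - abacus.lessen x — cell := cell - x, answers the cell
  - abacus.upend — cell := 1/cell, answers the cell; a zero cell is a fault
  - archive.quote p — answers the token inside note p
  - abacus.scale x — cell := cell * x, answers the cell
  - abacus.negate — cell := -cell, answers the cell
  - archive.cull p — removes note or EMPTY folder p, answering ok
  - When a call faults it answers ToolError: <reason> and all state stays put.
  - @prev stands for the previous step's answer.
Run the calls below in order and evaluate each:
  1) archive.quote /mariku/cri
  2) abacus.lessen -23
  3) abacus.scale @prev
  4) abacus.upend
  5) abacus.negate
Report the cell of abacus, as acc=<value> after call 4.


Next I call archive.quote using p: /mariku/cri, which returns sasloja.
Using abacus.lessen using x: -23, and see 23.
Next I call abacus.scale using x: @prev, and see 529.
Calling abacus.upend, → 1/529.
I use abacus.negate(), which returns -1/529.

Answer: acc=1/529


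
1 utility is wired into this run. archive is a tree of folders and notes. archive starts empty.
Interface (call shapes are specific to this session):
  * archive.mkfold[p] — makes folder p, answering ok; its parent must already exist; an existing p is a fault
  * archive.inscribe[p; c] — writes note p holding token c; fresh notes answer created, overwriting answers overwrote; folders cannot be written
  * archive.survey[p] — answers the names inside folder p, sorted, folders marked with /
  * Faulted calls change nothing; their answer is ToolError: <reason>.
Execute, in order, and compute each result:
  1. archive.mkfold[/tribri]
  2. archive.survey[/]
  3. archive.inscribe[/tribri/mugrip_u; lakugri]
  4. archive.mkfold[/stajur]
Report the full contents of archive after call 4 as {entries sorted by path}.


Answer: {stajur/, tribri/, tribri/mugrip_u=lakugri}

Derivation:
Act: archive.mkfold[p='/tribri']
Obs: ok
Act: archive.survey[p='/']
Obs: [tribri/]
Act: archive.inscribe[p='/tribri/mugrip_u'; c='lakugri']
Obs: created
Act: archive.mkfold[p='/stajur']
Obs: ok


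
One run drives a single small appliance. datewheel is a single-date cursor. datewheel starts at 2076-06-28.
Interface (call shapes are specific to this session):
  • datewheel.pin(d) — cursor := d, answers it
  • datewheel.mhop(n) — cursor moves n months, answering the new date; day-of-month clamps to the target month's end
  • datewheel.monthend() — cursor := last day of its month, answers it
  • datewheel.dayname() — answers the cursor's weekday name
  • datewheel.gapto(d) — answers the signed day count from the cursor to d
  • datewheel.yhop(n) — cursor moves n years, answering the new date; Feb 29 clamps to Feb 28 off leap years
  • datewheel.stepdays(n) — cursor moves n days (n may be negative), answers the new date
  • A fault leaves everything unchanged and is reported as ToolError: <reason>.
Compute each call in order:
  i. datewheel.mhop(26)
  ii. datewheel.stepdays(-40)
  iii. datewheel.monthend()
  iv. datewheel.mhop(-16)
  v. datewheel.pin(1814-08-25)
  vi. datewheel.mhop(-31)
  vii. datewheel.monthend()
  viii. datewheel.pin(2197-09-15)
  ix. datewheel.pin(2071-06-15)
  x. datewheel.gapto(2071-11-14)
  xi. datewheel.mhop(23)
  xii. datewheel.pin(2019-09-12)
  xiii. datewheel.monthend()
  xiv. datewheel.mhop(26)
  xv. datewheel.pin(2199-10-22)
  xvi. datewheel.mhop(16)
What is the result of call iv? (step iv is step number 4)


% datewheel.mhop 26
= 2078-08-28
% datewheel.stepdays -40
= 2078-07-19
% datewheel.monthend
= 2078-07-31
% datewheel.mhop -16
= 2077-03-31
% datewheel.pin 1814-08-25
= 1814-08-25
% datewheel.mhop -31
= 1812-01-25
% datewheel.monthend
= 1812-01-31
% datewheel.pin 2197-09-15
= 2197-09-15
% datewheel.pin 2071-06-15
= 2071-06-15
% datewheel.gapto 2071-11-14
= 152
% datewheel.mhop 23
= 2073-05-15
% datewheel.pin 2019-09-12
= 2019-09-12
% datewheel.monthend
= 2019-09-30
% datewheel.mhop 26
= 2021-11-30
% datewheel.pin 2199-10-22
= 2199-10-22
% datewheel.mhop 16
= 2201-02-22

Answer: 2077-03-31


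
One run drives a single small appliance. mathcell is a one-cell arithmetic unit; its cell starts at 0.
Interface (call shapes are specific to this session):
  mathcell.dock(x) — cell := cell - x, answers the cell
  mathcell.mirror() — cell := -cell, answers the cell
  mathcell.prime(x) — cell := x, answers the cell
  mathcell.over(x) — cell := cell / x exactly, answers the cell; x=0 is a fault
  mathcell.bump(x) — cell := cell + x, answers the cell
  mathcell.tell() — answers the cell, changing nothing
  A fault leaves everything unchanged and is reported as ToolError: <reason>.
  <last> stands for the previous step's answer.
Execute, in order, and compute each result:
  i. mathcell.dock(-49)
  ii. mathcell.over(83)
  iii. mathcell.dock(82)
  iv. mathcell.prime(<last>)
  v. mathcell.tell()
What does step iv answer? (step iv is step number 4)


Answer: -6757/83

Derivation:
→ mathcell.dock(x=-49)
← 49
→ mathcell.over(x=83)
← 49/83
→ mathcell.dock(x=82)
← -6757/83
→ mathcell.prime(x=<last>)
← -6757/83
→ mathcell.tell()
← -6757/83


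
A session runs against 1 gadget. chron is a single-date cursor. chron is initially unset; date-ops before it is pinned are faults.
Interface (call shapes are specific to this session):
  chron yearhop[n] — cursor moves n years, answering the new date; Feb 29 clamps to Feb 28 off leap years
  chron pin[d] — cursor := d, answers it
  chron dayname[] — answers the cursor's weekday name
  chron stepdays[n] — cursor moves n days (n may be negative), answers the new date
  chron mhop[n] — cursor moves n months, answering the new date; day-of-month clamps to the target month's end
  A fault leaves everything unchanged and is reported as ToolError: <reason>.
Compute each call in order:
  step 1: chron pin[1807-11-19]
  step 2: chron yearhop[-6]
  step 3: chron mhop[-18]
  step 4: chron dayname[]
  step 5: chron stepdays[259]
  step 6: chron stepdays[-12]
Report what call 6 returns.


% chron pin(d=1807-11-19) : 1807-11-19
% chron yearhop(n=-6) : 1801-11-19
% chron mhop(n=-18) : 1800-05-19
% chron dayname() : Monday
% chron stepdays(n=259) : 1801-02-02
% chron stepdays(n=-12) : 1801-01-21

Answer: 1801-01-21


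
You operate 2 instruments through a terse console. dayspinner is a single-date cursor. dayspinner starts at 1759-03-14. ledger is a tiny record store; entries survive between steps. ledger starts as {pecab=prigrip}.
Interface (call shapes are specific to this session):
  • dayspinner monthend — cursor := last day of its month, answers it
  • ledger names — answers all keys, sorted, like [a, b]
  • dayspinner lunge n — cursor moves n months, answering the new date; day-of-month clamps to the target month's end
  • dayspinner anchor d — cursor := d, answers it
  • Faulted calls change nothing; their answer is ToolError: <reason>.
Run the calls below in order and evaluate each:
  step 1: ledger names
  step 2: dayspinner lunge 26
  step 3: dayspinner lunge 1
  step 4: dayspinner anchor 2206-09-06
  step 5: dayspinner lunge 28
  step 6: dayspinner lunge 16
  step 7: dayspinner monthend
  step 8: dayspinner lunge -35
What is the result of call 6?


Answer: 2210-05-06

Derivation:
% 1. ledger names() == [pecab]
% 2. dayspinner lunge(n→26) == 1761-05-14
% 3. dayspinner lunge(n→1) == 1761-06-14
% 4. dayspinner anchor(d→2206-09-06) == 2206-09-06
% 5. dayspinner lunge(n→28) == 2209-01-06
% 6. dayspinner lunge(n→16) == 2210-05-06
% 7. dayspinner monthend() == 2210-05-31
% 8. dayspinner lunge(n→-35) == 2207-06-30


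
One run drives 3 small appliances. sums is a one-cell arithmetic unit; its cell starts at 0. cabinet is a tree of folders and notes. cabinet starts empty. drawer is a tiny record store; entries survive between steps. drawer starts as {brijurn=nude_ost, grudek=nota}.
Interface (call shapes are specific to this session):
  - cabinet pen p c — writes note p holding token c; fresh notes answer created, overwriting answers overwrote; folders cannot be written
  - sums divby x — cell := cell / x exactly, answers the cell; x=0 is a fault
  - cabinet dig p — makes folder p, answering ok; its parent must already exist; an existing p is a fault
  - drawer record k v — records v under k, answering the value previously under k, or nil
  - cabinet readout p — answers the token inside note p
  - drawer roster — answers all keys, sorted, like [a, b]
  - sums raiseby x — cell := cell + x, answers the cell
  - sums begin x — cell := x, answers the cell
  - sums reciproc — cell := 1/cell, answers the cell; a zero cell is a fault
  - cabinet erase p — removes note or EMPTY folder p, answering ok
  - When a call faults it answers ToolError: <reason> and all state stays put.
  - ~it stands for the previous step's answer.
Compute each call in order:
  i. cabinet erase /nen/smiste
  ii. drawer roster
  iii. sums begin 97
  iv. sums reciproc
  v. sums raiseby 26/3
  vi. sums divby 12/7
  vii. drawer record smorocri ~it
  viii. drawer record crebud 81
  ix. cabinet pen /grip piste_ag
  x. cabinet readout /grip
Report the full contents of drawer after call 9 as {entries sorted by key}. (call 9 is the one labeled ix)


# 1. cabinet erase(p=/nen/smiste) : ToolError: not found
# 2. drawer roster() : [brijurn, grudek]
# 3. sums begin(x=97) : 97
# 4. sums reciproc() : 1/97
# 5. sums raiseby(x=26/3) : 2525/291
# 6. sums divby(x=12/7) : 17675/3492
# 7. drawer record(k=smorocri, v=~it) : nil
# 8. drawer record(k=crebud, v=81) : nil
# 9. cabinet pen(p=/grip, c=piste_ag) : created
# 10. cabinet readout(p=/grip) : piste_ag

Answer: {brijurn=nude_ost, crebud=81, grudek=nota, smorocri=17675/3492}


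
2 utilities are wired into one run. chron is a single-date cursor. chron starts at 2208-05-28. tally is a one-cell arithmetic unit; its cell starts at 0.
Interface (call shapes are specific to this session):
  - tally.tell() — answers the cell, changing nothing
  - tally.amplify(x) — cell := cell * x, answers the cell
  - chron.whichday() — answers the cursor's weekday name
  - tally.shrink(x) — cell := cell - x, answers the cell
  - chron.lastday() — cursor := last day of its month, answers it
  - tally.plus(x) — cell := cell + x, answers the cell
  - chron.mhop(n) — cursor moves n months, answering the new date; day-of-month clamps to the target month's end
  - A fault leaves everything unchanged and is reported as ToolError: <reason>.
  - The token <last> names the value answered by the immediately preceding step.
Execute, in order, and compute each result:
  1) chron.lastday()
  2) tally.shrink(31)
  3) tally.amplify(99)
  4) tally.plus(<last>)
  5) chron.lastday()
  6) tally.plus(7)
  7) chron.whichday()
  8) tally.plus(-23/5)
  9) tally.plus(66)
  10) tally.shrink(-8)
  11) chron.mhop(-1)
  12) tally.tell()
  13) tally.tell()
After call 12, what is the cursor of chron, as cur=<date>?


→ chron.lastday()
← 2208-05-31
→ tally.shrink(x→31)
← -31
→ tally.amplify(x→99)
← -3069
→ tally.plus(x→<last>)
← -6138
→ chron.lastday()
← 2208-05-31
→ tally.plus(x→7)
← -6131
→ chron.whichday()
← Tuesday
→ tally.plus(x→-23/5)
← -30678/5
→ tally.plus(x→66)
← -30348/5
→ tally.shrink(x→-8)
← -30308/5
→ chron.mhop(n→-1)
← 2208-04-30
→ tally.tell()
← -30308/5
→ tally.tell()
← -30308/5

Answer: cur=2208-04-30


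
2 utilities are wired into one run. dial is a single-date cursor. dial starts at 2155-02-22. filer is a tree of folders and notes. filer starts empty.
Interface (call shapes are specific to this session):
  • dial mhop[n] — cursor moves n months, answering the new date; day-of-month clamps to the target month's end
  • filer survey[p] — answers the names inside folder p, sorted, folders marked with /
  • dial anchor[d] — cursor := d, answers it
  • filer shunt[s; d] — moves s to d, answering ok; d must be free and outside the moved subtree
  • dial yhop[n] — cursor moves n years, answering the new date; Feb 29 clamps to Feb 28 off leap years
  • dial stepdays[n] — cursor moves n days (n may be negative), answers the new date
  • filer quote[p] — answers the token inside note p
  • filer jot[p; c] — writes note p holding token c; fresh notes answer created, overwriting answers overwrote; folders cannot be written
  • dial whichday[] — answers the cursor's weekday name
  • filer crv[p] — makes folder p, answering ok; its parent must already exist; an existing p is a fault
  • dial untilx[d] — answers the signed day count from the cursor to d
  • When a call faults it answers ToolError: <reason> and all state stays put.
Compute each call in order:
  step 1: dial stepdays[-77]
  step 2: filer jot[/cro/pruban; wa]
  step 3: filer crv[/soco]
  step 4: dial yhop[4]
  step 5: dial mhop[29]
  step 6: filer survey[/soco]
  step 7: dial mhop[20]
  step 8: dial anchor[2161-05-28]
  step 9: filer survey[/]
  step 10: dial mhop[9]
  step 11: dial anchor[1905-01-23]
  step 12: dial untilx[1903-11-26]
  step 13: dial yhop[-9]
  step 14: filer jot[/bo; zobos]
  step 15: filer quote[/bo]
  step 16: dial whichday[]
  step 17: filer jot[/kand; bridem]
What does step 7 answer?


Answer: 2163-01-07

Derivation:
;; 1. dial stepdays(-77) : 2154-12-07
;; 2. filer jot(/cro/pruban, wa) : ToolError: no parent
;; 3. filer crv(/soco) : ok
;; 4. dial yhop(4) : 2158-12-07
;; 5. dial mhop(29) : 2161-05-07
;; 6. filer survey(/soco) : []
;; 7. dial mhop(20) : 2163-01-07
;; 8. dial anchor(2161-05-28) : 2161-05-28
;; 9. filer survey(/) : [soco/]
;; 10. dial mhop(9) : 2162-02-28
;; 11. dial anchor(1905-01-23) : 1905-01-23
;; 12. dial untilx(1903-11-26) : -424
;; 13. dial yhop(-9) : 1896-01-23
;; 14. filer jot(/bo, zobos) : created
;; 15. filer quote(/bo) : zobos
;; 16. dial whichday() : Thursday
;; 17. filer jot(/kand, bridem) : created
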